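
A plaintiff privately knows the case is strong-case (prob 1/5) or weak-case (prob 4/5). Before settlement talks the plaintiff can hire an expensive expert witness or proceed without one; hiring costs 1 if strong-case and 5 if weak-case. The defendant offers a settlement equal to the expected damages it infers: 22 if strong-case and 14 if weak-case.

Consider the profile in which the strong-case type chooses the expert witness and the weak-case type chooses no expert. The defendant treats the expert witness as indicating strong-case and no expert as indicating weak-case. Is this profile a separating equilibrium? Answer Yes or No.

Under these beliefs, the expert witness earns settlement 22 and no expert earns settlement 14.
strong-case: the expert witness nets 22 − 1 = 21; no expert nets 14. strong-case prefers the expert witness.
weak-case: the expert witness nets 22 − 5 = 17; no expert nets 14. weak-case would deviate to the expert witness.
weak-case has a profitable deviation, so the profile is not an equilibrium.

No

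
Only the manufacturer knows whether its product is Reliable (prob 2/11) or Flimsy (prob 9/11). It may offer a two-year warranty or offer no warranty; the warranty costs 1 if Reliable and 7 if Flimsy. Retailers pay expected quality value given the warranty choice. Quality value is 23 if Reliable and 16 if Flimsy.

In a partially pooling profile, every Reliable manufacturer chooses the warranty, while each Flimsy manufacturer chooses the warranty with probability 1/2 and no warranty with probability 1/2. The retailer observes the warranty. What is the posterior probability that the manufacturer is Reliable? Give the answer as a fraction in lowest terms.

4/13

P(the warranty) = (2/11)·1 + (9/11)·(1/2) = 13/22.
By Bayes' rule, P(Reliable | the warranty) = (2/11) / (13/22) = 4/13.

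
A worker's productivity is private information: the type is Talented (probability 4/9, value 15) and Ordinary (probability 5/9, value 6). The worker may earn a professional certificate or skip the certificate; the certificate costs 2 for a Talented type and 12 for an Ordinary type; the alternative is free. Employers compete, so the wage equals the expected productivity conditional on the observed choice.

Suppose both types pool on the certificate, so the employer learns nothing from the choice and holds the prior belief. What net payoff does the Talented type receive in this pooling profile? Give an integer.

8

Pooled wage = 4/9·15 + 5/9·6 = 10.
Talented pays cost 2 for the certificate, so net payoff = 10 − 2 = 8.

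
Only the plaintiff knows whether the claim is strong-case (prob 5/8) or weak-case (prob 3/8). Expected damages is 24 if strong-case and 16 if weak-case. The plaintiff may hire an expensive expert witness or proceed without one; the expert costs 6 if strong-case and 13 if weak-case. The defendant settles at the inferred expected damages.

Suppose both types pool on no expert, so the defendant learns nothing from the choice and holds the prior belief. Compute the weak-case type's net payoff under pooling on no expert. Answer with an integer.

Pooled settlement = 5/8·24 + 3/8·16 = 21.
weak-case pays no cost for no expert, so net payoff = 21.

21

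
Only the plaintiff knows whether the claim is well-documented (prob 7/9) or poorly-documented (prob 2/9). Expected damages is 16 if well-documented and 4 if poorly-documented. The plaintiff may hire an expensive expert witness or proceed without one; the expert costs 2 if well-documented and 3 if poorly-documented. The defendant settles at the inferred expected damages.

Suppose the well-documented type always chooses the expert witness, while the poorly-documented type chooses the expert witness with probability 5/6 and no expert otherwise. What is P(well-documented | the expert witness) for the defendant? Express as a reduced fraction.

P(the expert witness) = (7/9)·1 + (2/9)·(5/6) = 26/27.
By Bayes' rule, P(well-documented | the expert witness) = (7/9) / (26/27) = 21/26.

21/26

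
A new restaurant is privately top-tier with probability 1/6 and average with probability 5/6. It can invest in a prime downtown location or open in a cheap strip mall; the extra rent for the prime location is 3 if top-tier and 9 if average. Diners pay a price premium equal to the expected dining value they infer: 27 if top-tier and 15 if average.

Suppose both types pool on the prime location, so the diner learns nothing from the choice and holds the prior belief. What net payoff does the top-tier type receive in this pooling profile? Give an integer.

Pooled price premium = 1/6·27 + 5/6·15 = 17.
top-tier pays cost 3 for the prime location, so net payoff = 17 − 3 = 14.

14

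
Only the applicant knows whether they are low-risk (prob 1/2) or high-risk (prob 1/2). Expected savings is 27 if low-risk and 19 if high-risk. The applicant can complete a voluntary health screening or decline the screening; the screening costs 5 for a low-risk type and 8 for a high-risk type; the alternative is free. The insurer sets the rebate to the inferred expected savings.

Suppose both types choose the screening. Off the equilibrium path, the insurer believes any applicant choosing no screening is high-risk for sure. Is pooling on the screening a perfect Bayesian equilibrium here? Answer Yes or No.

On path, the insurer holds the prior and pays 1/2·27 + 1/2·19 = 23. Off path (no screening), believing high-risk, it pays 19.
low-risk: the screening nets 23 − 5 = 18; no screening nets 19. low-risk would deviate.
high-risk: the screening nets 23 − 8 = 15; no screening nets 19. high-risk would deviate.
A type deviates, so pooling fails.

No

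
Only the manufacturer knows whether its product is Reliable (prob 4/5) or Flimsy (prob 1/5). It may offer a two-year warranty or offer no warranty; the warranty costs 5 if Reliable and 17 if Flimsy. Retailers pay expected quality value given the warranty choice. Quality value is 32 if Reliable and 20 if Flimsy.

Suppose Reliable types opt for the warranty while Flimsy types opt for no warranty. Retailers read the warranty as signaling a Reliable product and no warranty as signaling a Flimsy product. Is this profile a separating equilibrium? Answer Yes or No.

Under these beliefs, the warranty earns price 32 and no warranty earns price 20.
Reliable: the warranty nets 32 − 5 = 27; no warranty nets 20. Reliable prefers the warranty.
Flimsy: the warranty nets 32 − 17 = 15; no warranty nets 20. Flimsy prefers no warranty.
Neither type deviates, so the separating profile is an equilibrium.

Yes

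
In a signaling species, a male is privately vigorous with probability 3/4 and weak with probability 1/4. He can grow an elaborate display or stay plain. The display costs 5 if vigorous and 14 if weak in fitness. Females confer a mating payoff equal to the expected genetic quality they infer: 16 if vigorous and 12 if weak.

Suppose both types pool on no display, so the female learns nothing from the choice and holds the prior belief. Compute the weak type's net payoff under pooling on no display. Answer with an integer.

15

Pooled mating payoff = 3/4·16 + 1/4·12 = 15.
weak pays no cost for no display, so net payoff = 15.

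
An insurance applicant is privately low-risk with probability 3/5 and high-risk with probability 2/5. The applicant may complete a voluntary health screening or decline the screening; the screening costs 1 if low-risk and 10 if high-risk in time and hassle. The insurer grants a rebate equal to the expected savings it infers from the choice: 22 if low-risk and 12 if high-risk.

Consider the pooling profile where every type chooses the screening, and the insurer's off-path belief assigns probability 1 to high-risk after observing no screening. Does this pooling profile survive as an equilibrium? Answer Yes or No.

No

On path, the insurer holds the prior and pays 3/5·22 + 2/5·12 = 18. Off path (no screening), believing high-risk, it pays 12.
low-risk: the screening nets 18 − 1 = 17; no screening nets 12. low-risk stays.
high-risk: the screening nets 18 − 10 = 8; no screening nets 12. high-risk would deviate.
A type deviates, so pooling fails.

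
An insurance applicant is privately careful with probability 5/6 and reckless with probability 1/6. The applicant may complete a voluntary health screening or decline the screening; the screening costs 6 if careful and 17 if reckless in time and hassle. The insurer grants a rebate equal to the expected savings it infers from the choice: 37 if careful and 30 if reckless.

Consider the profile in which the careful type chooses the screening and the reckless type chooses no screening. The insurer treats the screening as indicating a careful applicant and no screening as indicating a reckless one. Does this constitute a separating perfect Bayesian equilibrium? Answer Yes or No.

Under these beliefs, the screening earns rebate 37 and no screening earns rebate 30.
careful: the screening nets 37 − 6 = 31; no screening nets 30. careful prefers the screening.
reckless: the screening nets 37 − 17 = 20; no screening nets 30. reckless prefers no screening.
Neither type deviates, so the separating profile is an equilibrium.

Yes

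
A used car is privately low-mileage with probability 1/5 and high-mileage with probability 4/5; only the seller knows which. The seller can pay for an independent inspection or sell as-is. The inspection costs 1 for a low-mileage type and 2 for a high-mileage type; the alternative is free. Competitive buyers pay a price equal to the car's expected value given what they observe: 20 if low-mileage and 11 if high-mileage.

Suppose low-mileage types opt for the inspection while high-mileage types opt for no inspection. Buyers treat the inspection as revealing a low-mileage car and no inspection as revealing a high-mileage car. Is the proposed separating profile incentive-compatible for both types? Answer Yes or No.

Under these beliefs, the inspection earns price 20 and no inspection earns price 11.
low-mileage: the inspection nets 20 − 1 = 19; no inspection nets 11. low-mileage prefers the inspection.
high-mileage: the inspection nets 20 − 2 = 18; no inspection nets 11. high-mileage would deviate to the inspection.
high-mileage has a profitable deviation, so the profile is not an equilibrium.

No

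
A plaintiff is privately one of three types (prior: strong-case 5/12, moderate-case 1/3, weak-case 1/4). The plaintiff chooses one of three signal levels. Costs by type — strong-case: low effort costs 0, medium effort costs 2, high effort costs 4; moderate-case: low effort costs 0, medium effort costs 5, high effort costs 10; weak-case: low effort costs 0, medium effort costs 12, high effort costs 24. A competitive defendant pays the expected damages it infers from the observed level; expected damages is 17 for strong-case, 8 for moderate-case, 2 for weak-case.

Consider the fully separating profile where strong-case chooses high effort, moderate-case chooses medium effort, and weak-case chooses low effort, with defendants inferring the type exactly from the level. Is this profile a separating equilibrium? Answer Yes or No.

Separating settlements: high effort → 17, medium effort → 8, low effort → 2.
strong-case (assigned high effort): low effort: 2 − 0 = 2; medium effort: 8 − 2 = 6; high effort: 17 − 4 = 13. strong-case stays.
moderate-case (assigned medium effort): low effort: 2 − 0 = 2; medium effort: 8 − 5 = 3; high effort: 17 − 10 = 7. moderate-case prefers high effort.
weak-case (assigned low effort): low effort: 2 − 0 = 2; medium effort: 8 − 12 = -4; high effort: 17 − 24 = -7. weak-case stays.
At least one type deviates; the separating profile fails.

No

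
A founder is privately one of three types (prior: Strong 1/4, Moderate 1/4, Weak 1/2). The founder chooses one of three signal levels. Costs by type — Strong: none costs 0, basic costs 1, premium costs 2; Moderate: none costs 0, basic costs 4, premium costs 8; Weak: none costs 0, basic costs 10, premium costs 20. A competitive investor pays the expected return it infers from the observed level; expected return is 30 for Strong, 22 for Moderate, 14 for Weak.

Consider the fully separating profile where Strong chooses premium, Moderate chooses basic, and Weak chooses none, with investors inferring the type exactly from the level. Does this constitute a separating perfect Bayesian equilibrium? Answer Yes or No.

No

Separating valuations: premium → 30, basic → 22, none → 14.
Strong (assigned premium): none: 14 − 0 = 14; basic: 22 − 1 = 21; premium: 30 − 2 = 28. Strong stays.
Moderate (assigned basic): none: 14 − 0 = 14; basic: 22 − 4 = 18; premium: 30 − 8 = 22. Moderate prefers premium.
Weak (assigned none): none: 14 − 0 = 14; basic: 22 − 10 = 12; premium: 30 − 20 = 10. Weak stays.
At least one type deviates; the separating profile fails.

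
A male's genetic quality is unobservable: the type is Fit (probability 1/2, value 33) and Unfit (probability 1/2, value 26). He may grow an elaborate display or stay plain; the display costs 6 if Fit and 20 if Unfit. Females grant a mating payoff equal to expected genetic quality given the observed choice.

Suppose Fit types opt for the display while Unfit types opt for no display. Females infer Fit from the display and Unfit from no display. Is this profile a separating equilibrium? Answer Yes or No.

Under these beliefs, the display earns mating payoff 33 and no display earns mating payoff 26.
Fit: the display nets 33 − 6 = 27; no display nets 26. Fit prefers the display.
Unfit: the display nets 33 − 20 = 13; no display nets 26. Unfit prefers no display.
Neither type deviates, so the separating profile is an equilibrium.

Yes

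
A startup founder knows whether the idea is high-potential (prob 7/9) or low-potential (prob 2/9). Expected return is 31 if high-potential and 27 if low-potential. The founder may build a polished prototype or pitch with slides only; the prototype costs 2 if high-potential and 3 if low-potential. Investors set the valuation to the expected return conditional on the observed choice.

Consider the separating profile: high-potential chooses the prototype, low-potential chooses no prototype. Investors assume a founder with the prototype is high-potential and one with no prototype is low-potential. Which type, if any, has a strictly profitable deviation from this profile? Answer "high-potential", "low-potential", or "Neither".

The prototype pays 31; no prototype pays 27.
high-potential: assigned the prototype, nets 31 − 2 = 29; deviating to no prototype nets 27.
low-potential: assigned no prototype, nets 27; deviating to the prototype nets 31 − 3 = 28.
The low-potential type gains 1 by deviating.

low-potential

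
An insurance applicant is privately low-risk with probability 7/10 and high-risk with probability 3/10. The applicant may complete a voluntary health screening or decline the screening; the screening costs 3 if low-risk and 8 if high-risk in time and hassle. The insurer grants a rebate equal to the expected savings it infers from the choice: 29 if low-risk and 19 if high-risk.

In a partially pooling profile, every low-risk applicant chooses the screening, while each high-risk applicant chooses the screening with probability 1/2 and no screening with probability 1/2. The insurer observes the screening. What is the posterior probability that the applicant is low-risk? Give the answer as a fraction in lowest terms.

P(the screening) = (7/10)·1 + (3/10)·(1/2) = 17/20.
By Bayes' rule, P(low-risk | the screening) = (7/10) / (17/20) = 14/17.

14/17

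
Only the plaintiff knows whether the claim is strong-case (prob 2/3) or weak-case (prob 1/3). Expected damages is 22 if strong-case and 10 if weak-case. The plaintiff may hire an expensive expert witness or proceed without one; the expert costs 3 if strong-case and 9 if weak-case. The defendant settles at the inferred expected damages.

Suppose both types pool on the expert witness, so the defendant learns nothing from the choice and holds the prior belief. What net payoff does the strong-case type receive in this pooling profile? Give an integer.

15

Pooled settlement = 2/3·22 + 1/3·10 = 18.
strong-case pays cost 3 for the expert witness, so net payoff = 18 − 3 = 15.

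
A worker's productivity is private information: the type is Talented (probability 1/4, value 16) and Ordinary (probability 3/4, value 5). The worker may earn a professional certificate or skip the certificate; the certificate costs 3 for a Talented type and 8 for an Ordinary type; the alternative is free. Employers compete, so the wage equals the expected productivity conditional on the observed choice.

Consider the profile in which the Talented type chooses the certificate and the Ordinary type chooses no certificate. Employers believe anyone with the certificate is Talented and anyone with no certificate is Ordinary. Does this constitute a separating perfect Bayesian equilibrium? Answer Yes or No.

Under these beliefs, the certificate earns wage 16 and no certificate earns wage 5.
Talented: the certificate nets 16 − 3 = 13; no certificate nets 5. Talented prefers the certificate.
Ordinary: the certificate nets 16 − 8 = 8; no certificate nets 5. Ordinary would deviate to the certificate.
Ordinary has a profitable deviation, so the profile is not an equilibrium.

No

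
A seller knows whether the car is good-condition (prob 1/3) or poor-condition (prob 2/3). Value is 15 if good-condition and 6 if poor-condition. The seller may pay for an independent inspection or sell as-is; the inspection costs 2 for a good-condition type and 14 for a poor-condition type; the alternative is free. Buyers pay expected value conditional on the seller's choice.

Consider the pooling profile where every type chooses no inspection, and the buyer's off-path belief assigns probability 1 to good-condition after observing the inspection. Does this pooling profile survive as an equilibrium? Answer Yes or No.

On path, the buyer holds the prior and pays 1/3·15 + 2/3·6 = 9. Off path (the inspection), believing good-condition, it pays 15.
good-condition: no inspection nets 9; the inspection nets 15 − 2 = 13. good-condition would deviate.
poor-condition: no inspection nets 9; the inspection nets 15 − 14 = 1. poor-condition stays.
A type deviates, so pooling fails.

No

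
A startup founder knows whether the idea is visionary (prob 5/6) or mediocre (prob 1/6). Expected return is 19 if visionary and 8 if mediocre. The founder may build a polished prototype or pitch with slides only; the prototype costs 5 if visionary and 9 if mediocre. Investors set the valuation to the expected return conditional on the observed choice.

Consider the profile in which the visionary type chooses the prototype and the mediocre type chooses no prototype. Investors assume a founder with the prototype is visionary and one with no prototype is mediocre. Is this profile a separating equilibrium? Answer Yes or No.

Under these beliefs, the prototype earns valuation 19 and no prototype earns valuation 8.
visionary: the prototype nets 19 − 5 = 14; no prototype nets 8. visionary prefers the prototype.
mediocre: the prototype nets 19 − 9 = 10; no prototype nets 8. mediocre would deviate to the prototype.
mediocre has a profitable deviation, so the profile is not an equilibrium.

No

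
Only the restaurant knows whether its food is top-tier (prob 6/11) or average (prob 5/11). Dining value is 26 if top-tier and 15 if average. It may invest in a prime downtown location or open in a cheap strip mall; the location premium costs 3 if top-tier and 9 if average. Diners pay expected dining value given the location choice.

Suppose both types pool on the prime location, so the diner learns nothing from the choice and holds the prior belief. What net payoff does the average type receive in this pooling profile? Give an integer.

12

Pooled price premium = 6/11·26 + 5/11·15 = 21.
average pays cost 9 for the prime location, so net payoff = 21 − 9 = 12.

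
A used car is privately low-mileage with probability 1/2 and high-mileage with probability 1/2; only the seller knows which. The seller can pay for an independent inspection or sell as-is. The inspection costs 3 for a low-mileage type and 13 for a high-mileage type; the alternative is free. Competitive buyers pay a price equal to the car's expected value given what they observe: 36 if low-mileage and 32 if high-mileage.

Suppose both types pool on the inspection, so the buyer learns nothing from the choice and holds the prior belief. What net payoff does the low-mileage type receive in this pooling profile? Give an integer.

31

Pooled price = 1/2·36 + 1/2·32 = 34.
low-mileage pays cost 3 for the inspection, so net payoff = 34 − 3 = 31.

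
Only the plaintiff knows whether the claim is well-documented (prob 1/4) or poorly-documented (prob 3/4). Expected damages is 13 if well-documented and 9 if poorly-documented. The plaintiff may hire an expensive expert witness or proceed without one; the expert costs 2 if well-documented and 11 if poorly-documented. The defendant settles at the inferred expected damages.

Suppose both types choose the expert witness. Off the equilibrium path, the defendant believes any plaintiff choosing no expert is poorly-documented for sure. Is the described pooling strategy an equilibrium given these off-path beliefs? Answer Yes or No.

On path, the defendant holds the prior and pays 1/4·13 + 3/4·9 = 10. Off path (no expert), believing poorly-documented, it pays 9.
well-documented: the expert witness nets 10 − 2 = 8; no expert nets 9. well-documented would deviate.
poorly-documented: the expert witness nets 10 − 11 = -1; no expert nets 9. poorly-documented would deviate.
A type deviates, so pooling fails.

No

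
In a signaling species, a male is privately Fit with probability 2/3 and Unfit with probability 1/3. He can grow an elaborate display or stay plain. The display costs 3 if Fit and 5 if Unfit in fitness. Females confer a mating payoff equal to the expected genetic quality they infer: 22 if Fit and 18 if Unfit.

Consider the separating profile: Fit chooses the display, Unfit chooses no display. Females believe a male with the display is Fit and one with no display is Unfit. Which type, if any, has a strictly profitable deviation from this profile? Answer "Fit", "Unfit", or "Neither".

The display pays 22; no display pays 18.
Fit: assigned the display, nets 22 − 3 = 19; deviating to no display nets 18.
Unfit: assigned no display, nets 18; deviating to the display nets 22 − 5 = 17.
Both types strictly prefer their assigned action; no profitable deviation.

Neither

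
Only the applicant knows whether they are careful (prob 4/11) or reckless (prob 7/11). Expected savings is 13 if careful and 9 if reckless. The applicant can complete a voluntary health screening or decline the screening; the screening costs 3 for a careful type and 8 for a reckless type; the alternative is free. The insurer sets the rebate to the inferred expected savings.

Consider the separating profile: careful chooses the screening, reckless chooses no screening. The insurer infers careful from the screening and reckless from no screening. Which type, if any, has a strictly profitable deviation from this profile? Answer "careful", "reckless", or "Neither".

Neither

The screening pays 13; no screening pays 9.
careful: assigned the screening, nets 13 − 3 = 10; deviating to no screening nets 9.
reckless: assigned no screening, nets 9; deviating to the screening nets 13 − 8 = 5.
Both types strictly prefer their assigned action; no profitable deviation.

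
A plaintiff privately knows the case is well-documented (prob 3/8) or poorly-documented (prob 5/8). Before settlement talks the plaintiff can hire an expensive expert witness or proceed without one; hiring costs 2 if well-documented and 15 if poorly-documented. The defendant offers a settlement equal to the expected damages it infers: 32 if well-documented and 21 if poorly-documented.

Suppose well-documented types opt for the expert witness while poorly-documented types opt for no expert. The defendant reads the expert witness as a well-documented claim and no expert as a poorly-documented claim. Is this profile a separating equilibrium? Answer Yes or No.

Yes

Under these beliefs, the expert witness earns settlement 32 and no expert earns settlement 21.
well-documented: the expert witness nets 32 − 2 = 30; no expert nets 21. well-documented prefers the expert witness.
poorly-documented: the expert witness nets 32 − 15 = 17; no expert nets 21. poorly-documented prefers no expert.
Neither type deviates, so the separating profile is an equilibrium.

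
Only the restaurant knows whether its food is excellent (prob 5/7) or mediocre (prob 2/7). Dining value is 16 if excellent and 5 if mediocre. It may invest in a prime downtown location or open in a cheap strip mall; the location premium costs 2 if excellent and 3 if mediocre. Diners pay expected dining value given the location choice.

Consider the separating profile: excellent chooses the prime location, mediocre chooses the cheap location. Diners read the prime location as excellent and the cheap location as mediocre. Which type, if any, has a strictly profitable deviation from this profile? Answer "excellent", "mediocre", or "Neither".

The prime location pays 16; the cheap location pays 5.
excellent: assigned the prime location, nets 16 − 2 = 14; deviating to the cheap location nets 5.
mediocre: assigned the cheap location, nets 5; deviating to the prime location nets 16 − 3 = 13.
The mediocre type gains 8 by deviating.

mediocre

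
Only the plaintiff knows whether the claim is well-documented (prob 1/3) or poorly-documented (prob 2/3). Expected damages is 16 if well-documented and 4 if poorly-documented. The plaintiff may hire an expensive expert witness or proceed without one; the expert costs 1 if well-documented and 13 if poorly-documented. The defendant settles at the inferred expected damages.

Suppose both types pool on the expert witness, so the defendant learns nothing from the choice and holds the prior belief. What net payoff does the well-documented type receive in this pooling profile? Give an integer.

7

Pooled settlement = 1/3·16 + 2/3·4 = 8.
well-documented pays cost 1 for the expert witness, so net payoff = 8 − 1 = 7.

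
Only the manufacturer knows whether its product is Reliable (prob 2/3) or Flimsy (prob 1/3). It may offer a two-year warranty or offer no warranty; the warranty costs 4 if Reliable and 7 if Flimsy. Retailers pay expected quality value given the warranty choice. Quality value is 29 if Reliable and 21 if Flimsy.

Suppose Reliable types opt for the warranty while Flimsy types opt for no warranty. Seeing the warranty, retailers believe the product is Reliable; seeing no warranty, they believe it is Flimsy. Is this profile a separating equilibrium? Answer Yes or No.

No

Under these beliefs, the warranty earns price 29 and no warranty earns price 21.
Reliable: the warranty nets 29 − 4 = 25; no warranty nets 21. Reliable prefers the warranty.
Flimsy: the warranty nets 29 − 7 = 22; no warranty nets 21. Flimsy would deviate to the warranty.
Flimsy has a profitable deviation, so the profile is not an equilibrium.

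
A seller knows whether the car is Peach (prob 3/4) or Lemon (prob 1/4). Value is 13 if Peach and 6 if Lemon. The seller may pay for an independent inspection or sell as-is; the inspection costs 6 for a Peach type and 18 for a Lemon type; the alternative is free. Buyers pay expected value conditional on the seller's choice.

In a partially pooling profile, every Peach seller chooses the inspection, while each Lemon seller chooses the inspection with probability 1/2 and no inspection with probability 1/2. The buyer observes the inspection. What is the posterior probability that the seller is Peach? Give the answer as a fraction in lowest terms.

6/7

P(the inspection) = (3/4)·1 + (1/4)·(1/2) = 7/8.
By Bayes' rule, P(Peach | the inspection) = (3/4) / (7/8) = 6/7.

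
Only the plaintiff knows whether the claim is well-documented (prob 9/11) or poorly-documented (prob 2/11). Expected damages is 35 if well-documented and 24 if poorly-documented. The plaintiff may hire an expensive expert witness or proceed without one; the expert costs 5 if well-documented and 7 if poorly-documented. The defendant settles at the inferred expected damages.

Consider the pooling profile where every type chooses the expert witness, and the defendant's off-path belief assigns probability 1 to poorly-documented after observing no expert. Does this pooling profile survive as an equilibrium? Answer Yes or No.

Yes

On path, the defendant holds the prior and pays 9/11·35 + 2/11·24 = 33. Off path (no expert), believing poorly-documented, it pays 24.
well-documented: the expert witness nets 33 − 5 = 28; no expert nets 24. well-documented stays.
poorly-documented: the expert witness nets 33 − 7 = 26; no expert nets 24. poorly-documented stays.
No type deviates, so pooling is sustained.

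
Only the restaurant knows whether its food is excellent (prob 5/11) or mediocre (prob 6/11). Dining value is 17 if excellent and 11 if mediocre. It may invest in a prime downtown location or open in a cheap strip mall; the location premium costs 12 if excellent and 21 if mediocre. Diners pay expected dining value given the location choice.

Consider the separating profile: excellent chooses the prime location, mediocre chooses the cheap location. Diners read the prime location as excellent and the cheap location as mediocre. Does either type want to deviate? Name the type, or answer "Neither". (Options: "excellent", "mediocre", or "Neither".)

The prime location pays 17; the cheap location pays 11.
excellent: assigned the prime location, nets 17 − 12 = 5; deviating to the cheap location nets 11.
mediocre: assigned the cheap location, nets 11; deviating to the prime location nets 17 − 21 = -4.
The excellent type gains 6 by deviating.

excellent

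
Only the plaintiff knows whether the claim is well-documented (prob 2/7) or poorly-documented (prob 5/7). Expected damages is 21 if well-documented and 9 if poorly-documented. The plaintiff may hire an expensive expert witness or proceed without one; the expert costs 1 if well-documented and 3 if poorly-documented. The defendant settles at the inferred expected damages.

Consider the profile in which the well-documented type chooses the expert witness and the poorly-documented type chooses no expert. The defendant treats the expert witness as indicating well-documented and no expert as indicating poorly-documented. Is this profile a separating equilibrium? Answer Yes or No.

Under these beliefs, the expert witness earns settlement 21 and no expert earns settlement 9.
well-documented: the expert witness nets 21 − 1 = 20; no expert nets 9. well-documented prefers the expert witness.
poorly-documented: the expert witness nets 21 − 3 = 18; no expert nets 9. poorly-documented would deviate to the expert witness.
poorly-documented has a profitable deviation, so the profile is not an equilibrium.

No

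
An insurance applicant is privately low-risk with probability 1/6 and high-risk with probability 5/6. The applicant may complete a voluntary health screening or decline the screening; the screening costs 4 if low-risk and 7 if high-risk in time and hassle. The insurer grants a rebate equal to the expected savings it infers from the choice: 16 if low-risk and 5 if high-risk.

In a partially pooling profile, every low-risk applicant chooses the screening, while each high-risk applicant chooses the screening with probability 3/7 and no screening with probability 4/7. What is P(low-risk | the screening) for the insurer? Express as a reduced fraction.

7/22

P(the screening) = (1/6)·1 + (5/6)·(3/7) = 11/21.
By Bayes' rule, P(low-risk | the screening) = (1/6) / (11/21) = 7/22.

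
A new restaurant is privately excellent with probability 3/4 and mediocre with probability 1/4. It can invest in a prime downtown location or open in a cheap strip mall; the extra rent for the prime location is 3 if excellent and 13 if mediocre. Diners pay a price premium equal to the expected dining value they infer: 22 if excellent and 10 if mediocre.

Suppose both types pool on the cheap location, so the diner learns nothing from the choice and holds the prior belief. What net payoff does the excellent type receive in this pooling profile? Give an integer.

Pooled price premium = 3/4·22 + 1/4·10 = 19.
excellent pays no cost for the cheap location, so net payoff = 19.

19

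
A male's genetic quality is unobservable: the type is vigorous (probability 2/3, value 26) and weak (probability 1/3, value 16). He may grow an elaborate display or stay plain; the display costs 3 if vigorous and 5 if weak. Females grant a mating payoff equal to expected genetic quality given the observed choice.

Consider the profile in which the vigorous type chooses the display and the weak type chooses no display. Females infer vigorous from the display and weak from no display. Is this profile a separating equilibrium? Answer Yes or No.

No

Under these beliefs, the display earns mating payoff 26 and no display earns mating payoff 16.
vigorous: the display nets 26 − 3 = 23; no display nets 16. vigorous prefers the display.
weak: the display nets 26 − 5 = 21; no display nets 16. weak would deviate to the display.
weak has a profitable deviation, so the profile is not an equilibrium.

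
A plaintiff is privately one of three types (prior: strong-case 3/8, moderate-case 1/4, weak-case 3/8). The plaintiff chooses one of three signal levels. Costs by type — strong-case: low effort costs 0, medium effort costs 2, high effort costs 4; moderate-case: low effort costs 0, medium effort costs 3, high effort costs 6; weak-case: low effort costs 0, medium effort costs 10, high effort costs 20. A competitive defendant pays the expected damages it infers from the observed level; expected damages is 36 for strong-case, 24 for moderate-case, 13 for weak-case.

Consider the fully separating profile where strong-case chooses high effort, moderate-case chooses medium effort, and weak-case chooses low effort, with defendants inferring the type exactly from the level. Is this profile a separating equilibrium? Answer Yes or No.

No

Separating settlements: high effort → 36, medium effort → 24, low effort → 13.
strong-case (assigned high effort): low effort: 13 − 0 = 13; medium effort: 24 − 2 = 22; high effort: 36 − 4 = 32. strong-case stays.
moderate-case (assigned medium effort): low effort: 13 − 0 = 13; medium effort: 24 − 3 = 21; high effort: 36 − 6 = 30. moderate-case prefers high effort.
weak-case (assigned low effort): low effort: 13 − 0 = 13; medium effort: 24 − 10 = 14; high effort: 36 − 20 = 16. weak-case prefers high effort.
At least one type deviates; the separating profile fails.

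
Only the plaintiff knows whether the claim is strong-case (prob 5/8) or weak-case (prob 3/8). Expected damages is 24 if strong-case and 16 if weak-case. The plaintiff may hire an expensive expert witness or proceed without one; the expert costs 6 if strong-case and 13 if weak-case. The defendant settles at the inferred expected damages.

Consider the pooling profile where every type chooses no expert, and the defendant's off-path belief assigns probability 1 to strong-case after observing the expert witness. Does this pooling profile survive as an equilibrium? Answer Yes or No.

Yes

On path, the defendant holds the prior and pays 5/8·24 + 3/8·16 = 21. Off path (the expert witness), believing strong-case, it pays 24.
strong-case: no expert nets 21; the expert witness nets 24 − 6 = 18. strong-case stays.
weak-case: no expert nets 21; the expert witness nets 24 − 13 = 11. weak-case stays.
No type deviates, so pooling is sustained.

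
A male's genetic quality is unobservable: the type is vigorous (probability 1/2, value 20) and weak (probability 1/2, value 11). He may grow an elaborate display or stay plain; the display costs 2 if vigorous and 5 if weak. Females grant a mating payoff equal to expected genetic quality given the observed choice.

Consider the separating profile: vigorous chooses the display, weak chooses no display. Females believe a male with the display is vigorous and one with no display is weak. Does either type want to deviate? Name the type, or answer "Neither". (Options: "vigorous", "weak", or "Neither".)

The display pays 20; no display pays 11.
vigorous: assigned the display, nets 20 − 2 = 18; deviating to no display nets 11.
weak: assigned no display, nets 11; deviating to the display nets 20 − 5 = 15.
The weak type gains 4 by deviating.

weak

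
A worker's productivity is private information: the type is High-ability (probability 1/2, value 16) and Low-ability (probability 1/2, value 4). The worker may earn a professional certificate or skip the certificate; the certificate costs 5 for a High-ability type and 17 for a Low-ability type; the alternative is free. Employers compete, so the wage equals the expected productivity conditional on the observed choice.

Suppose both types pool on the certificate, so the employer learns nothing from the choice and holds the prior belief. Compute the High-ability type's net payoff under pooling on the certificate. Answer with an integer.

Pooled wage = 1/2·16 + 1/2·4 = 10.
High-ability pays cost 5 for the certificate, so net payoff = 10 − 5 = 5.

5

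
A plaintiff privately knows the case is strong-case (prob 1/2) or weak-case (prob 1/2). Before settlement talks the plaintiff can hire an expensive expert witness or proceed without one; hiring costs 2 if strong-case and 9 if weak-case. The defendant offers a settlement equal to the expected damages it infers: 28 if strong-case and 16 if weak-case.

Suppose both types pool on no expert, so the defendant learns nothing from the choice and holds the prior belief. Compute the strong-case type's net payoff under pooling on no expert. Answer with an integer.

22

Pooled settlement = 1/2·28 + 1/2·16 = 22.
strong-case pays no cost for no expert, so net payoff = 22.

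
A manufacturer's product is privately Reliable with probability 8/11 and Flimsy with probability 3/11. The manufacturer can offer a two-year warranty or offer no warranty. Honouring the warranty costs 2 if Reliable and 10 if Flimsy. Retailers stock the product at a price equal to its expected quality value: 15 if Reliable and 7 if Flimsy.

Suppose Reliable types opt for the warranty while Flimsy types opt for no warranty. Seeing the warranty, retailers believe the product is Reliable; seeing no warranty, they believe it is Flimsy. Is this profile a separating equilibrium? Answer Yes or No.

Under these beliefs, the warranty earns price 15 and no warranty earns price 7.
Reliable: the warranty nets 15 − 2 = 13; no warranty nets 7. Reliable prefers the warranty.
Flimsy: the warranty nets 15 − 10 = 5; no warranty nets 7. Flimsy prefers no warranty.
Neither type deviates, so the separating profile is an equilibrium.

Yes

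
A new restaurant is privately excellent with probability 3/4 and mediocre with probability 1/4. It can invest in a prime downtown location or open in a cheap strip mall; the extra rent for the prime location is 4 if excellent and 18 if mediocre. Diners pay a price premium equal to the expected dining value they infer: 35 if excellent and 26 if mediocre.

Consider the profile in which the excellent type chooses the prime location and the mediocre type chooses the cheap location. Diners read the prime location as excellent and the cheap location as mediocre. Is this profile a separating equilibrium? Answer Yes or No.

Under these beliefs, the prime location earns price premium 35 and the cheap location earns price premium 26.
excellent: the prime location nets 35 − 4 = 31; the cheap location nets 26. excellent prefers the prime location.
mediocre: the prime location nets 35 − 18 = 17; the cheap location nets 26. mediocre prefers the cheap location.
Neither type deviates, so the separating profile is an equilibrium.

Yes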